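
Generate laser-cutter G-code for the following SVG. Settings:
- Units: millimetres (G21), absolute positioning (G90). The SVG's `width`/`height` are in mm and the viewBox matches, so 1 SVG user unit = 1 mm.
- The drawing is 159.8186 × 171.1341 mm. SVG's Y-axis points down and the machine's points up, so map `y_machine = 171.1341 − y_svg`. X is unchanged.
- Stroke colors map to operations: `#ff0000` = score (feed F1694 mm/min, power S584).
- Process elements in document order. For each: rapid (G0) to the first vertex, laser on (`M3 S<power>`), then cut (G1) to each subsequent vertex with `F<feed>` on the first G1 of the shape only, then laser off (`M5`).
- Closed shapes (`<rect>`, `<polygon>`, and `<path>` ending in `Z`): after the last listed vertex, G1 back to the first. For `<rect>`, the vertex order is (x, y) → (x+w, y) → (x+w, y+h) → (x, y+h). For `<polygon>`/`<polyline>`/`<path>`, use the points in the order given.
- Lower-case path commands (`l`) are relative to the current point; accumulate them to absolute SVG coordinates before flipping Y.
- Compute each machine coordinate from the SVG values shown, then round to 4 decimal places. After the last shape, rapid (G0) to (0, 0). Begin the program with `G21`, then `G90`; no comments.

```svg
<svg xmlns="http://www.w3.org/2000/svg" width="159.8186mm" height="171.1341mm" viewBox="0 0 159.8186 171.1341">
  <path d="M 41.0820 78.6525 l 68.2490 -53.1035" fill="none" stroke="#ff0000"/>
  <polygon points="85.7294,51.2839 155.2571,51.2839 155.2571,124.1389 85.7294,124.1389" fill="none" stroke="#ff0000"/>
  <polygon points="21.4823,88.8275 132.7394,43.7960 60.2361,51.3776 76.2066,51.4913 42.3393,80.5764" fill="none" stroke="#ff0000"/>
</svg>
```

G21
G90
G0 X41.0820 Y92.4816
M3 S584
G1 X109.3310 Y145.5851 F1694
M5
G0 X85.7294 Y119.8502
M3 S584
G1 X155.2571 Y119.8502 F1694
G1 X155.2571 Y46.9952
G1 X85.7294 Y46.9952
G1 X85.7294 Y119.8502
M5
G0 X21.4823 Y82.3066
M3 S584
G1 X132.7394 Y127.3381 F1694
G1 X60.2361 Y119.7565
G1 X76.2066 Y119.6428
G1 X42.3393 Y90.5577
G1 X21.4823 Y82.3066
M5
G0 X0.0000 Y0.0000

Since the viewBox matches the mm dimensions, user units are millimetres directly. The only transform is the Y-flip y_m = 171.1341 − y_svg.

Shape 1 is a line segment drawn with `<path>`. Its stroke #ff0000 means score at S584, F1694. After flipping Y the toolpath is (41.0820,92.4816) → (109.3310,145.5851).

Shape 2 is a rectangle drawn with `<polygon>`. Its stroke #ff0000 means score at S584, F1694. After flipping Y the toolpath is (85.7294,119.8502) → (155.2571,119.8502) → (155.2571,46.9952) → (85.7294,46.9952) → (85.7294,119.8502), returning to the start.

Shape 3 is a closed polygon drawn with `<polygon>`. Its stroke #ff0000 means score at S584, F1694. After flipping Y the toolpath is (21.4823,82.3066) → (132.7394,127.3381) → (60.2361,119.7565) → (76.2066,119.6428) → (42.3393,90.5577) → (21.4823,82.3066), returning to the start.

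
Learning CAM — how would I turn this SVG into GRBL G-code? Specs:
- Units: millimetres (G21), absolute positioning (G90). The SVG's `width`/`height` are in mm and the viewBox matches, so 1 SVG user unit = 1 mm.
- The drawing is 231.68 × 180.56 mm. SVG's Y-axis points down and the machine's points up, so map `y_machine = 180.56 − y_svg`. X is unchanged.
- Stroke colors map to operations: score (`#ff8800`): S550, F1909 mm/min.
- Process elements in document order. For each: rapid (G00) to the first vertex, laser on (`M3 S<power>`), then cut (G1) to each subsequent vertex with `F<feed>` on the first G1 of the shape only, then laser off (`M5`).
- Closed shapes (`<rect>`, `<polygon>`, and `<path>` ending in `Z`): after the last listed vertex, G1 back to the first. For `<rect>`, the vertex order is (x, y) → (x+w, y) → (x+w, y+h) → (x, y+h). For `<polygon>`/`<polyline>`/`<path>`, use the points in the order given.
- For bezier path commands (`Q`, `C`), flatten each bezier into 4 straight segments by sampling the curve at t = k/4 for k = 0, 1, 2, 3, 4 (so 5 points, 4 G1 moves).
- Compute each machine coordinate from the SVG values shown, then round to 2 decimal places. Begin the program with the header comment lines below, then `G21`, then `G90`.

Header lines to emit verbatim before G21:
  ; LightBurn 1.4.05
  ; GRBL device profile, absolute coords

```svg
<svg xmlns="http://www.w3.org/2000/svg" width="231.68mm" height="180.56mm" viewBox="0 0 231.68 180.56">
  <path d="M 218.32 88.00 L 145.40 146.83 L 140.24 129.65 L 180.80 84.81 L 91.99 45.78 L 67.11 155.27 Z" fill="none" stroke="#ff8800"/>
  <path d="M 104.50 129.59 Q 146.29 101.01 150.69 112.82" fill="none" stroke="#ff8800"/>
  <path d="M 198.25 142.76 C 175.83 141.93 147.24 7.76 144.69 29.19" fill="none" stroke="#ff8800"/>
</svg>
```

Since the viewBox matches the mm dimensions, user units are millimetres directly. The only transform is the Y-flip y_m = 180.56 − y_svg.

Shape 1 is a closed polygon drawn with `<path>`. Its stroke #ff8800 means score at S550, F1909. After flipping Y the toolpath is (218.32,92.56) → (145.40,33.73) → (140.24,50.91) → (180.80,95.75) → (91.99,134.78) → (67.11,25.29) → (218.32,92.56), returning to the start.

Shape 2 is a quadratic bezier drawn with `<path>`. Its stroke #ff8800 means score at S550, F1909. After flipping Y the toolpath is (104.50,50.97) → (123.06,62.74) → (136.94,69.45) → (146.15,71.12) → (150.69,67.74).

Shape 3 is a cubic bezier drawn with `<path>`. Its stroke #ff8800 means score at S550, F1909. After flipping Y the toolpath is (198.25,37.80) → (180.78,58.91) → (164.02,102.93) → (150.98,142.78) → (144.69,151.37).

; LightBurn 1.4.05
; GRBL device profile, absolute coords
G21
G90
G00 X218.32 Y92.56
M3 S550
G1 X145.40 Y33.73 F1909
G1 X140.24 Y50.91
G1 X180.80 Y95.75
G1 X91.99 Y134.78
G1 X67.11 Y25.29
G1 X218.32 Y92.56
M5
G00 X104.50 Y50.97
M3 S550
G1 X123.06 Y62.74 F1909
G1 X136.94 Y69.45
G1 X146.15 Y71.12
G1 X150.69 Y67.74
M5
G00 X198.25 Y37.80
M3 S550
G1 X180.78 Y58.91 F1909
G1 X164.02 Y102.93
G1 X150.98 Y142.78
G1 X144.69 Y151.37
M5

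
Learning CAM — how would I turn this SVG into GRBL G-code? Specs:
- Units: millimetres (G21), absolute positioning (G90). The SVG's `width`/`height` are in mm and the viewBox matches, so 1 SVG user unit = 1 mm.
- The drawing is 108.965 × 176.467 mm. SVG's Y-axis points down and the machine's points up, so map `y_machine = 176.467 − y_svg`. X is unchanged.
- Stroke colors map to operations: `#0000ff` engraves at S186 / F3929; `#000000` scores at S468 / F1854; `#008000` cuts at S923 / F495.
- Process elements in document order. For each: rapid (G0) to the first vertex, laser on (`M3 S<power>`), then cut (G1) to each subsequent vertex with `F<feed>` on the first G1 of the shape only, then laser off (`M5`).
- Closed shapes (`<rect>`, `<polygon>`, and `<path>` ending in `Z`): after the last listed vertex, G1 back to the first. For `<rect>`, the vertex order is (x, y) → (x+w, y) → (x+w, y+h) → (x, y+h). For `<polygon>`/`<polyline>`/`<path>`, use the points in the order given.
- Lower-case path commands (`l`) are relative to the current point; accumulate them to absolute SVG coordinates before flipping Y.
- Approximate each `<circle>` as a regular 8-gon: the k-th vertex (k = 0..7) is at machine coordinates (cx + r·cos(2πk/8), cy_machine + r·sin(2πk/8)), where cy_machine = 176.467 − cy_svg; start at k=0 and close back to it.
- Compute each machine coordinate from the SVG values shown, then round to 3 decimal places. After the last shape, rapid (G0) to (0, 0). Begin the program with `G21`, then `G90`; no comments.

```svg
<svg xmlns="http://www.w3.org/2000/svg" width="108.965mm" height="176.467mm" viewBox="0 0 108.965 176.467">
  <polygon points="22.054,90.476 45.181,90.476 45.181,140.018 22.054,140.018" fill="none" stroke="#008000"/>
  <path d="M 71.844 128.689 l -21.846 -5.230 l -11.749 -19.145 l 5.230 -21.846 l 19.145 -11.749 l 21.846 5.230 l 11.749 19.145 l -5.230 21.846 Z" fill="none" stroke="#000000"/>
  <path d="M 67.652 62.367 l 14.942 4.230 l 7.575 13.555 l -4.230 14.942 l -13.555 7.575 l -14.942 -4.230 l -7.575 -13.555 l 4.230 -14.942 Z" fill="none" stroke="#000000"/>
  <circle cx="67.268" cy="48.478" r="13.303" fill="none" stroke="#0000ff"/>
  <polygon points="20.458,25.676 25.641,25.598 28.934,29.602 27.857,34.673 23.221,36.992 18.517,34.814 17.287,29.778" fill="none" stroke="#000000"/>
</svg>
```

viewBox `0 0 108.965 176.467` with mm width/height → 1 unit = 1 mm. Flip: y_m = 176.467 − y_svg.

**Shape 1** — `<polygon>` rectangle, stroke `#008000` → cut (S923, F495). Machine vertices: (22.054,85.991) → (45.181,85.991) → (45.181,36.449) → (22.054,36.449) → (22.054,85.991). Closed: final G1 returns to the first vertex.

**Shape 2** — `<path>` regular polygon, stroke `#000000` → score (S468, F1854). Machine vertices: (71.844,47.778) → (49.998,53.008) → (38.249,72.153) → (43.479,93.999) → (62.624,105.748) → (84.470,100.518) → (96.219,81.373) → (90.989,59.527) → (71.844,47.778). Closed: final G1 returns to the first vertex.

**Shape 3** — `<path>` regular polygon, stroke `#000000` → score (S468, F1854). Machine vertices: (67.652,114.100) → (82.594,109.870) → (90.169,96.315) → (85.939,81.373) → (72.384,73.798) → (57.442,78.028) → (49.867,91.583) → (54.097,106.525) → (67.652,114.100). Closed: final G1 returns to the first vertex.

**Shape 4** — `<circle>` circle, stroke `#0000ff` → engrave (S186, F3929). Machine vertices: (80.571,127.989) → (76.675,137.396) → (67.268,141.292) → (57.861,137.396) → (53.965,127.989) → (57.861,118.582) → (67.268,114.686) → (76.675,118.582) → (80.571,127.989). Closed: final G1 returns to the first vertex.

**Shape 5** — `<polygon>` regular polygon, stroke `#000000` → score (S468, F1854). Machine vertices: (20.458,150.791) → (25.641,150.869) → (28.934,146.865) → (27.857,141.794) → (23.221,139.475) → (18.517,141.653) → (17.287,146.689) → (20.458,150.791). Closed: final G1 returns to the first vertex.

G21
G90
G0 X22.054 Y85.991
M3 S923
G1 X45.181 Y85.991 F495
G1 X45.181 Y36.449
G1 X22.054 Y36.449
G1 X22.054 Y85.991
M5
G0 X71.844 Y47.778
M3 S468
G1 X49.998 Y53.008 F1854
G1 X38.249 Y72.153
G1 X43.479 Y93.999
G1 X62.624 Y105.748
G1 X84.470 Y100.518
G1 X96.219 Y81.373
G1 X90.989 Y59.527
G1 X71.844 Y47.778
M5
G0 X67.652 Y114.100
M3 S468
G1 X82.594 Y109.870 F1854
G1 X90.169 Y96.315
G1 X85.939 Y81.373
G1 X72.384 Y73.798
G1 X57.442 Y78.028
G1 X49.867 Y91.583
G1 X54.097 Y106.525
G1 X67.652 Y114.100
M5
G0 X80.571 Y127.989
M3 S186
G1 X76.675 Y137.396 F3929
G1 X67.268 Y141.292
G1 X57.861 Y137.396
G1 X53.965 Y127.989
G1 X57.861 Y118.582
G1 X67.268 Y114.686
G1 X76.675 Y118.582
G1 X80.571 Y127.989
M5
G0 X20.458 Y150.791
M3 S468
G1 X25.641 Y150.869 F1854
G1 X28.934 Y146.865
G1 X27.857 Y141.794
G1 X23.221 Y139.475
G1 X18.517 Y141.653
G1 X17.287 Y146.689
G1 X20.458 Y150.791
M5
G0 X0.000 Y0.000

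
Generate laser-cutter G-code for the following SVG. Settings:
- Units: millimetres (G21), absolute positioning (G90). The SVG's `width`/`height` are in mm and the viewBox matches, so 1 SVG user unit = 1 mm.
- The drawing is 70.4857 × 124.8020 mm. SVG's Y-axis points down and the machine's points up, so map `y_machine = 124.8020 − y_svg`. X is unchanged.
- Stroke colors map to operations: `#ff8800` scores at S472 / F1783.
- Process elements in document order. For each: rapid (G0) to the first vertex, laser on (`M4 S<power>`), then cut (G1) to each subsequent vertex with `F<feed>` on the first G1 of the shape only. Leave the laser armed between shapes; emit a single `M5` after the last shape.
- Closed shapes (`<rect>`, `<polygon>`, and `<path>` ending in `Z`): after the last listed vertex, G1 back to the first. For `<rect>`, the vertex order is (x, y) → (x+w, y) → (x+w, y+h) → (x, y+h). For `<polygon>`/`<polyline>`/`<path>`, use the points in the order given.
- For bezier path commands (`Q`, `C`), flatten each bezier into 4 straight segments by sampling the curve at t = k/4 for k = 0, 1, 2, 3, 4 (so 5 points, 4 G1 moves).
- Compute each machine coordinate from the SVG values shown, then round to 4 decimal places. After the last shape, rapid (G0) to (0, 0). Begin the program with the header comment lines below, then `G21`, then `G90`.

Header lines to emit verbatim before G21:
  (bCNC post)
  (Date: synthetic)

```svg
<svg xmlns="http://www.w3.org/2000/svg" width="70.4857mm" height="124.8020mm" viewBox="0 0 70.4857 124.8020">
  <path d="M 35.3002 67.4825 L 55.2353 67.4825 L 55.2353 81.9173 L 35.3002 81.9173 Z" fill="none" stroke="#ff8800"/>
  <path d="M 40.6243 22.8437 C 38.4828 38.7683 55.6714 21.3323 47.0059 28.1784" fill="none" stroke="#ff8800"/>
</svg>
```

(bCNC post)
(Date: synthetic)
G21
G90
G0 X35.3002 Y57.3195
M4 S472
G1 X55.2353 Y57.3195 F1783
G1 X55.2353 Y42.8847
G1 X35.3002 Y42.8847
G1 X35.3002 Y57.3195
G0 X40.6243 Y101.9583
M4 S472
G1 X41.9366 Y95.3693 F1783
G1 X46.2616 Y95.8865
G1 X49.3634 Y98.1059
G1 X47.0059 Y96.6236
M5
G0 X0.0000 Y0.0000

viewBox `0 0 70.4857 124.8020` with mm width/height → 1 unit = 1 mm. Flip: y_m = 124.8020 − y_svg.

**Shape 1** — `<path>` rectangle, stroke `#ff8800` → score (S472, F1783). Machine vertices: (35.3002,57.3195) → (55.2353,57.3195) → (55.2353,42.8847) → (35.3002,42.8847) → (35.3002,57.3195). Closed: final G1 returns to the first vertex.

**Shape 2** — `<path>` cubic bezier, stroke `#ff8800` → score (S472, F1783). Control points (SVG): P0=(40.6243,22.8437), P1=(38.4828,38.7683), P2=(55.6714,21.3323), P3=(47.0059,28.1784); sampled at t=k/4. Machine vertices: (40.6243,101.9583) → (41.9366,95.3693) → (46.2616,95.8865) → (49.3634,98.1059) → (47.0059,96.6236). Open path.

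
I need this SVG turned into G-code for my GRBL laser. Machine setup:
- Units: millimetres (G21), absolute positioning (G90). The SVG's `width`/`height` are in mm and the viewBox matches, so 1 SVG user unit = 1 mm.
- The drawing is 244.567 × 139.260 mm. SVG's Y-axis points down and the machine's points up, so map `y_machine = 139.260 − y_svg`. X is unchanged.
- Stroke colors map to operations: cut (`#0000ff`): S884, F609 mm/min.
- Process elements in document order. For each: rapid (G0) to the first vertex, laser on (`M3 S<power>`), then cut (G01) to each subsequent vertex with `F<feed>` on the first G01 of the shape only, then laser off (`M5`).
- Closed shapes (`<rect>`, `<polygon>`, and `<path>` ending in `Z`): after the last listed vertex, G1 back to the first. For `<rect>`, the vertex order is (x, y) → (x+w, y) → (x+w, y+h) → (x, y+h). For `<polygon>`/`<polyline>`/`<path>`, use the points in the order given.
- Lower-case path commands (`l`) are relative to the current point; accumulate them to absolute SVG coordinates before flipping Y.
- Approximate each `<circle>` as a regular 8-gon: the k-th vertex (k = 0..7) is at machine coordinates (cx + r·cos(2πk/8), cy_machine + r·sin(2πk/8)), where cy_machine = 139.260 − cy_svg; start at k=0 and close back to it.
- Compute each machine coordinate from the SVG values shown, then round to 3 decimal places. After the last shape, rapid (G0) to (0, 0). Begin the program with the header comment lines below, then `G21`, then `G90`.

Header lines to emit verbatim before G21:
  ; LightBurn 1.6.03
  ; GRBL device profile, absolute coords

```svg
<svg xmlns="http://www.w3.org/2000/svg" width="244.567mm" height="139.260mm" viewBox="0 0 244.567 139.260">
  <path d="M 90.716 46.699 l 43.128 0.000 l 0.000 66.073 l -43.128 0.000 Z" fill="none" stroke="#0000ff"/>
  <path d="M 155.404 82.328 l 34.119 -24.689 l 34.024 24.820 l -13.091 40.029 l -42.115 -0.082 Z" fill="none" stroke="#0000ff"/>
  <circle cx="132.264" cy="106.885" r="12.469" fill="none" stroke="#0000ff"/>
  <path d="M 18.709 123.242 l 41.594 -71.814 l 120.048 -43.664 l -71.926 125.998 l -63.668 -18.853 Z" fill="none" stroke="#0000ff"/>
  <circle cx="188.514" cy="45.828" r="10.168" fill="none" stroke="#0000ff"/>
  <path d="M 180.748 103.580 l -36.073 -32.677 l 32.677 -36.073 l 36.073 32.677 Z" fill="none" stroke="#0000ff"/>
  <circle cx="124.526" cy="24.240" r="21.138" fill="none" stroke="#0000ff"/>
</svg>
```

1 u = 1 mm; y_m = 139.260 − y.

[1] `<path>` rectangle, #0000ff→cut S884 F609: (90.716,92.561) → (133.844,92.561) → (133.844,26.488) → (90.716,26.488) → (90.716,92.561) (closed)

[2] `<path>` regular polygon, #0000ff→cut S884 F609: (155.404,56.932) → (189.523,81.621) → (223.547,56.801) → (210.456,16.772) → (168.341,16.854) → (155.404,56.932) (closed)

[3] `<circle>` circle, #0000ff→cut S884 F609: (144.733,32.375) → (141.081,41.192) → (132.264,44.844) → (123.447,41.192) → (119.795,32.375) → (123.447,23.558) → (132.264,19.906) → (141.081,23.558) → (144.733,32.375) (closed)

[4] `<path>` closed polygon, #0000ff→cut S884 F609: (18.709,16.018) → (60.303,87.832) → (180.351,131.496) → (108.425,5.498) → (44.757,24.351) → (18.709,16.018) (closed)

[5] `<circle>` circle, #0000ff→cut S884 F609: (198.682,93.432) → (195.704,100.622) → (188.514,103.600) → (181.324,100.622) → (178.346,93.432) → (181.324,86.242) → (188.514,83.264) → (195.704,86.242) → (198.682,93.432) (closed)

[6] `<path>` regular polygon, #0000ff→cut S884 F609: (180.748,35.680) → (144.675,68.357) → (177.352,104.430) → (213.425,71.753) → (180.748,35.680) (closed)

[7] `<circle>` circle, #0000ff→cut S884 F609: (145.664,115.020) → (139.473,129.967) → (124.526,136.158) → (109.579,129.967) → (103.388,115.020) → (109.579,100.073) → (124.526,93.882) → (139.473,100.073) → (145.664,115.020) (closed)

; LightBurn 1.6.03
; GRBL device profile, absolute coords
G21
G90
G0 X90.716 Y92.561
M3 S884
G01 X133.844 Y92.561 F609
G01 X133.844 Y26.488
G01 X90.716 Y26.488
G01 X90.716 Y92.561
M5
G0 X155.404 Y56.932
M3 S884
G01 X189.523 Y81.621 F609
G01 X223.547 Y56.801
G01 X210.456 Y16.772
G01 X168.341 Y16.854
G01 X155.404 Y56.932
M5
G0 X144.733 Y32.375
M3 S884
G01 X141.081 Y41.192 F609
G01 X132.264 Y44.844
G01 X123.447 Y41.192
G01 X119.795 Y32.375
G01 X123.447 Y23.558
G01 X132.264 Y19.906
G01 X141.081 Y23.558
G01 X144.733 Y32.375
M5
G0 X18.709 Y16.018
M3 S884
G01 X60.303 Y87.832 F609
G01 X180.351 Y131.496
G01 X108.425 Y5.498
G01 X44.757 Y24.351
G01 X18.709 Y16.018
M5
G0 X198.682 Y93.432
M3 S884
G01 X195.704 Y100.622 F609
G01 X188.514 Y103.600
G01 X181.324 Y100.622
G01 X178.346 Y93.432
G01 X181.324 Y86.242
G01 X188.514 Y83.264
G01 X195.704 Y86.242
G01 X198.682 Y93.432
M5
G0 X180.748 Y35.680
M3 S884
G01 X144.675 Y68.357 F609
G01 X177.352 Y104.430
G01 X213.425 Y71.753
G01 X180.748 Y35.680
M5
G0 X145.664 Y115.020
M3 S884
G01 X139.473 Y129.967 F609
G01 X124.526 Y136.158
G01 X109.579 Y129.967
G01 X103.388 Y115.020
G01 X109.579 Y100.073
G01 X124.526 Y93.882
G01 X139.473 Y100.073
G01 X145.664 Y115.020
M5
G0 X0.000 Y0.000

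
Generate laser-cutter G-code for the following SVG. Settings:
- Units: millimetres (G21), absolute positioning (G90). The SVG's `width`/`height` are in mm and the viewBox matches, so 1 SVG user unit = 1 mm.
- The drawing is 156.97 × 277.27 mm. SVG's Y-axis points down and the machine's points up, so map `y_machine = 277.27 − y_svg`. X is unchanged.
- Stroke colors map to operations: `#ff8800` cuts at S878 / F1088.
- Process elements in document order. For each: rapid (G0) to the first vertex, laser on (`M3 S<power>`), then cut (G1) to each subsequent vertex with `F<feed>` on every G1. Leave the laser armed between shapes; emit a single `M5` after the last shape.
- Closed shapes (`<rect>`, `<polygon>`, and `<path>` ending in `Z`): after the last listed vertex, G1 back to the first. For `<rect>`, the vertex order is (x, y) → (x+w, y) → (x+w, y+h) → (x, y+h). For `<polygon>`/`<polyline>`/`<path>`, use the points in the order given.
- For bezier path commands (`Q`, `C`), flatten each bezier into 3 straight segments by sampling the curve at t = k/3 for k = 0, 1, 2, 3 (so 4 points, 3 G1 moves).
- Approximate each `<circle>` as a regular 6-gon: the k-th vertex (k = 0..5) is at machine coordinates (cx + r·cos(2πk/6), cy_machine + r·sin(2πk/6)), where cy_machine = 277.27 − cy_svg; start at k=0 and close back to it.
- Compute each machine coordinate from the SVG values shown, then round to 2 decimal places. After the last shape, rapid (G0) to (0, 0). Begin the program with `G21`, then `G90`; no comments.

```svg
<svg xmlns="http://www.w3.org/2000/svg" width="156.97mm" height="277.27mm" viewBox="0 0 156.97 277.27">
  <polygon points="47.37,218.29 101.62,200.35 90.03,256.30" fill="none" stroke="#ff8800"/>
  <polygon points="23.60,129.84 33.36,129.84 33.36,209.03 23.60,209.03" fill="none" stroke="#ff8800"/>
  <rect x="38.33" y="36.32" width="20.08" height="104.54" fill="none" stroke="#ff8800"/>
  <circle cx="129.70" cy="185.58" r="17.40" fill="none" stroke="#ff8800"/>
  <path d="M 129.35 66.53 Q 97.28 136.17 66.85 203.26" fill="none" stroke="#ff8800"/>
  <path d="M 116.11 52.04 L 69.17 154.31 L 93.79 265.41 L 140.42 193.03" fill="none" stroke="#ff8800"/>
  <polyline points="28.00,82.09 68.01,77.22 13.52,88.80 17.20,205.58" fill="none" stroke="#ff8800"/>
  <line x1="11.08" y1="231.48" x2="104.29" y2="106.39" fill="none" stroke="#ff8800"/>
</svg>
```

G21
G90
G0 X47.37 Y58.98
M3 S878
G1 X101.62 Y76.92 F1088
G1 X90.03 Y20.97 F1088
G1 X47.37 Y58.98 F1088
G0 X23.60 Y147.43
M3 S878
G1 X33.36 Y147.43 F1088
G1 X33.36 Y68.24 F1088
G1 X23.60 Y68.24 F1088
G1 X23.60 Y147.43 F1088
G0 X38.33 Y240.95
M3 S878
G1 X58.41 Y240.95 F1088
G1 X58.41 Y136.41 F1088
G1 X38.33 Y136.41 F1088
G1 X38.33 Y240.95 F1088
G0 X147.10 Y91.69
M3 S878
G1 X138.40 Y106.76 F1088
G1 X121.00 Y106.76 F1088
G1 X112.30 Y91.69 F1088
G1 X121.00 Y76.62 F1088
G1 X138.40 Y76.62 F1088
G1 X147.10 Y91.69 F1088
G0 X129.35 Y210.74
M3 S878
G1 X108.15 Y164.60 F1088
G1 X87.32 Y119.02 F1088
G1 X66.85 Y74.01 F1088
G0 X116.11 Y225.23
M3 S878
G1 X69.17 Y122.96 F1088
G1 X93.79 Y11.86 F1088
G1 X140.42 Y84.24 F1088
G0 X28.00 Y195.18
M3 S878
G1 X68.01 Y200.05 F1088
G1 X13.52 Y188.47 F1088
G1 X17.20 Y71.69 F1088
G0 X11.08 Y45.79
M3 S878
G1 X104.29 Y170.88 F1088
M5
G0 X0.00 Y0.00

viewBox `0 0 156.97 277.27` with mm width/height → 1 unit = 1 mm. Flip: y_m = 277.27 − y_svg.

**Shape 1** — `<polygon>` regular polygon, stroke `#ff8800` → cut (S878, F1088). Machine vertices: (47.37,58.98) → (101.62,76.92) → (90.03,20.97) → (47.37,58.98). Closed: final G1 returns to the first vertex.

**Shape 2** — `<polygon>` rectangle, stroke `#ff8800` → cut (S878, F1088). Machine vertices: (23.60,147.43) → (33.36,147.43) → (33.36,68.24) → (23.60,68.24) → (23.60,147.43). Closed: final G1 returns to the first vertex.

**Shape 3** — `<rect>` rectangle, stroke `#ff8800` → cut (S878, F1088). Machine vertices: (38.33,240.95) → (58.41,240.95) → (58.41,136.41) → (38.33,136.41) → (38.33,240.95). Closed: final G1 returns to the first vertex.

**Shape 4** — `<circle>` circle, stroke `#ff8800` → cut (S878, F1088). Machine vertices: (147.10,91.69) → (138.40,106.76) → (121.00,106.76) → (112.30,91.69) → (121.00,76.62) → (138.40,76.62) → (147.10,91.69). Closed: final G1 returns to the first vertex.

**Shape 5** — `<path>` quadratic bezier, stroke `#ff8800` → cut (S878, F1088). Control points (SVG): P0=(129.35,66.53), P1=(97.28,136.17), P2=(66.85,203.26); sampled at t=k/3. Machine vertices: (129.35,210.74) → (108.15,164.60) → (87.32,119.02) → (66.85,74.01). Open path.

**Shape 6** — `<path>` open polyline, stroke `#ff8800` → cut (S878, F1088). Machine vertices: (116.11,225.23) → (69.17,122.96) → (93.79,11.86) → (140.42,84.24). Open path.

**Shape 7** — `<polyline>` open polyline, stroke `#ff8800` → cut (S878, F1088). Machine vertices: (28.00,195.18) → (68.01,200.05) → (13.52,188.47) → (17.20,71.69). Open path.

**Shape 8** — `<line>` line segment, stroke `#ff8800` → cut (S878, F1088). Machine vertices: (11.08,45.79) → (104.29,170.88). Open path.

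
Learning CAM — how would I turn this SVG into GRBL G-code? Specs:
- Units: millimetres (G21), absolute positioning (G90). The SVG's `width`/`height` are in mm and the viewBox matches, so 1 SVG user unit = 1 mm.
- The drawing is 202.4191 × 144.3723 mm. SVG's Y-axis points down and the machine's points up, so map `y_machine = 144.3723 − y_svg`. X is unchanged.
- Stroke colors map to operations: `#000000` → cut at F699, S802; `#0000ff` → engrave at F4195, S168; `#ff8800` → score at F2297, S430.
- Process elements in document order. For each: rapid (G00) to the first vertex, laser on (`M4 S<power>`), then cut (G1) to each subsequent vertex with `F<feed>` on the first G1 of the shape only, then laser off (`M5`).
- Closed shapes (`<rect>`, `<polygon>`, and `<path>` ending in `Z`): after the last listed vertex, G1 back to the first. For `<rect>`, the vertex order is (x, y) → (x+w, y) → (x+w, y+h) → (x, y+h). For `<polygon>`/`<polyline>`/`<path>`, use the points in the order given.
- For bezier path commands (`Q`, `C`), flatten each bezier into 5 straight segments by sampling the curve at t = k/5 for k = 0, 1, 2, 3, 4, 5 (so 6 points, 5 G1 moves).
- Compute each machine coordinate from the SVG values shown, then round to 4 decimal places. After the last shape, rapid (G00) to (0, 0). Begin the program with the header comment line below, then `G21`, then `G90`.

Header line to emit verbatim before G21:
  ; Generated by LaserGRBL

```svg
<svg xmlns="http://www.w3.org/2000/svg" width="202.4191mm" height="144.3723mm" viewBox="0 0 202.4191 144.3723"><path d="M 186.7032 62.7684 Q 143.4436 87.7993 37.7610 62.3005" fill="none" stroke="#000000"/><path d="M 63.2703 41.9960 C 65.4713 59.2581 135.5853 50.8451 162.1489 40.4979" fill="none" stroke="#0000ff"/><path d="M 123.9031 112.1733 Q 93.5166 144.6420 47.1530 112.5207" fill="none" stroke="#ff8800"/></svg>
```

Since the viewBox matches the mm dimensions, user units are millimetres directly. The only transform is the Y-flip y_m = 144.3723 − y_svg.

Shape 1 is a quadratic bezier drawn with `<path>`. Its stroke #000000 means cut at S802, F699. After flipping Y the toolpath is (186.7032,81.6039) → (166.9024,73.6127) → (142.1078,69.6639) → (112.3194,69.7575) → (77.5371,73.8935) → (37.7610,82.0718).

Shape 2 is a cubic bezier drawn with `<path>`. Its stroke #0000ff means engrave at S168, F4195. After flipping Y the toolpath is (63.2703,102.3763) → (71.8488,94.9101) → (91.3761,92.4664) → (116.5020,93.9056) → (141.8764,98.0881) → (162.1489,103.8744).

Shape 3 is a quadratic bezier drawn with `<path>`. Its stroke #ff8800 means score at S430, F2297. After flipping Y the toolpath is (123.9031,32.1990) → (111.1094,21.7951) → (97.0376,16.5584) → (81.6875,16.4890) → (65.0594,21.5867) → (47.1530,31.8516).

; Generated by LaserGRBL
G21
G90
G00 X186.7032 Y81.6039
M4 S802
G1 X166.9024 Y73.6127 F699
G1 X142.1078 Y69.6639
G1 X112.3194 Y69.7575
G1 X77.5371 Y73.8935
G1 X37.7610 Y82.0718
M5
G00 X63.2703 Y102.3763
M4 S168
G1 X71.8488 Y94.9101 F4195
G1 X91.3761 Y92.4664
G1 X116.5020 Y93.9056
G1 X141.8764 Y98.0881
G1 X162.1489 Y103.8744
M5
G00 X123.9031 Y32.1990
M4 S430
G1 X111.1094 Y21.7951 F2297
G1 X97.0376 Y16.5584
G1 X81.6875 Y16.4890
G1 X65.0594 Y21.5867
G1 X47.1530 Y31.8516
M5
G00 X0.0000 Y0.0000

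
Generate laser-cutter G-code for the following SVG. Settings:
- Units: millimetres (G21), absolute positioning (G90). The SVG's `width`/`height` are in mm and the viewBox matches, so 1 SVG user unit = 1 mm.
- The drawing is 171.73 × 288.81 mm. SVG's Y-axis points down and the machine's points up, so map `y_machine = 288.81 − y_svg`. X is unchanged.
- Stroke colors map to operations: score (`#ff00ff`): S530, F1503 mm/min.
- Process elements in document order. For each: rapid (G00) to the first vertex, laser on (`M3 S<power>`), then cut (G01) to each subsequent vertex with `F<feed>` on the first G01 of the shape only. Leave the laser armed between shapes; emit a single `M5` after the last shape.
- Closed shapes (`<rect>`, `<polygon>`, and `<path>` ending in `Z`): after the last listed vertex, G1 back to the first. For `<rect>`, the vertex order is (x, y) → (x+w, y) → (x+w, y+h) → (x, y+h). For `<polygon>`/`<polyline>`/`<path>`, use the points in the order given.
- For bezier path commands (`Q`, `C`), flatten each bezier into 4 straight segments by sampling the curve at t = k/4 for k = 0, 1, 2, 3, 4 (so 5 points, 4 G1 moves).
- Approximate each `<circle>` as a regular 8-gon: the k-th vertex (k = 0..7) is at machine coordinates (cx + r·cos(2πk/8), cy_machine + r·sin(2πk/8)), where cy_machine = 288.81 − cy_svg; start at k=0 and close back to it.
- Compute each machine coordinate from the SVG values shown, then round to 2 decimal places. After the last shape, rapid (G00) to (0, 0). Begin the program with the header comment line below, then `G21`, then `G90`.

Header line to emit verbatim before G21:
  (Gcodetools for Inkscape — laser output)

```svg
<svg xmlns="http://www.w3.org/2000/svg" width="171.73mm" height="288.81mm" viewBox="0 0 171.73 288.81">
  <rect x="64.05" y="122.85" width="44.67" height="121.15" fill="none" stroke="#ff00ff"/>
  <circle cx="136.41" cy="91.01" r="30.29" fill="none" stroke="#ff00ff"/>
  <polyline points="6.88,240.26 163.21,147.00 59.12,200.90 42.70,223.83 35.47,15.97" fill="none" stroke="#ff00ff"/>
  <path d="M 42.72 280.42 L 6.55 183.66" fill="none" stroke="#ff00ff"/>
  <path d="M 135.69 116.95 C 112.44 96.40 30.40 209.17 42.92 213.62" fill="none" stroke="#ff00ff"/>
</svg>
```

(Gcodetools for Inkscape — laser output)
G21
G90
G00 X64.05 Y165.96
M3 S530
G01 X108.72 Y165.96 F1503
G01 X108.72 Y44.81
G01 X64.05 Y44.81
G01 X64.05 Y165.96
G00 X166.70 Y197.80
M3 S530
G01 X157.83 Y219.22 F1503
G01 X136.41 Y228.09
G01 X114.99 Y219.22
G01 X106.12 Y197.80
G01 X114.99 Y176.38
G01 X136.41 Y167.51
G01 X157.83 Y176.38
G01 X166.70 Y197.80
G00 X6.88 Y48.55
M3 S530
G01 X163.21 Y141.81 F1503
G01 X59.12 Y87.91
G01 X42.70 Y64.98
G01 X35.47 Y272.84
G00 X42.72 Y8.39
M3 S530
G01 X6.55 Y105.15 F1503
G00 X135.69 Y171.86
M3 S530
G01 X109.63 Y166.05 F1503
G01 X75.89 Y132.90
G01 X48.86 Y95.06
G01 X42.92 Y75.19
M5
G00 X0.00 Y0.00

viewBox `0 0 171.73 288.81` with mm width/height → 1 unit = 1 mm. Flip: y_m = 288.81 − y_svg.

**Shape 1** — `<rect>` rectangle, stroke `#ff00ff` → score (S530, F1503). Machine vertices: (64.05,165.96) → (108.72,165.96) → (108.72,44.81) → (64.05,44.81) → (64.05,165.96). Closed: final G1 returns to the first vertex.

**Shape 2** — `<circle>` circle, stroke `#ff00ff` → score (S530, F1503). Machine vertices: (166.70,197.80) → (157.83,219.22) → (136.41,228.09) → (114.99,219.22) → (106.12,197.80) → (114.99,176.38) → (136.41,167.51) → (157.83,176.38) → (166.70,197.80). Closed: final G1 returns to the first vertex.

**Shape 3** — `<polyline>` open polyline, stroke `#ff00ff` → score (S530, F1503). Machine vertices: (6.88,48.55) → (163.21,141.81) → (59.12,87.91) → (42.70,64.98) → (35.47,272.84). Open path.

**Shape 4** — `<path>` line segment, stroke `#ff00ff` → score (S530, F1503). Machine vertices: (42.72,8.39) → (6.55,105.15). Open path.

**Shape 5** — `<path>` cubic bezier, stroke `#ff00ff` → score (S530, F1503). Control points (SVG): P0=(135.69,116.95), P1=(112.44,96.40), P2=(30.40,209.17), P3=(42.92,213.62); sampled at t=k/4. Machine vertices: (135.69,171.86) → (109.63,166.05) → (75.89,132.90) → (48.86,95.06) → (42.92,75.19). Open path.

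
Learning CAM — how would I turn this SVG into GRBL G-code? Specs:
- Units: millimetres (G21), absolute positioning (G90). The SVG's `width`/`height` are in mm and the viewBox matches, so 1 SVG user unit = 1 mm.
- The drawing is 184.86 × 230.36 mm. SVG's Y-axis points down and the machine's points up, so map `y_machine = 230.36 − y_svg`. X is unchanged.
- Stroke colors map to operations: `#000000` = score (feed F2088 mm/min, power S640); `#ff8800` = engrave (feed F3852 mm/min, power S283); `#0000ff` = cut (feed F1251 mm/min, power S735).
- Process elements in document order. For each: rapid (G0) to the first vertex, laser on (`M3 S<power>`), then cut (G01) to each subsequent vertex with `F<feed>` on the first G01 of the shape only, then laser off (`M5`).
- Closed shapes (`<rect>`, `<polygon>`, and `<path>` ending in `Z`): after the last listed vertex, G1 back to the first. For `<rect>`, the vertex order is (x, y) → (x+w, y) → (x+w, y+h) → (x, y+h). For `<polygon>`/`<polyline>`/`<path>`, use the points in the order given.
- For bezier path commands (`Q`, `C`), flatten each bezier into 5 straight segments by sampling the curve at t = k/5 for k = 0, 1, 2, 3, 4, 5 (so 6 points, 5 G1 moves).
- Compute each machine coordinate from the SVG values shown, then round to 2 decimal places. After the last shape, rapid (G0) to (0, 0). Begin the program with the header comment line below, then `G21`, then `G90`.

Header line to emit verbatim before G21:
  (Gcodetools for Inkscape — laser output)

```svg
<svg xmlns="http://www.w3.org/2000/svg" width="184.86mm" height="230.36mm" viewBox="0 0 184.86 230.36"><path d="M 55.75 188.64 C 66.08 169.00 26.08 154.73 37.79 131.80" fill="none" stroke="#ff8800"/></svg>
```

(Gcodetools for Inkscape — laser output)
G21
G90
G0 X55.75 Y41.72
M3 S283
G01 X56.72 Y52.97 F3852
G01 X50.52 Y63.61
G01 X42.03 Y74.30
G01 X36.15 Y85.73
G01 X37.79 Y98.56
M5
G0 X0.00 Y0.00

Since the viewBox matches the mm dimensions, user units are millimetres directly. The only transform is the Y-flip y_m = 230.36 − y_svg.

Shape 1 is a cubic bezier drawn with `<path>`. Its stroke #ff8800 means engrave at S283, F3852. After flipping Y the toolpath is (55.75,41.72) → (56.72,52.97) → (50.52,63.61) → (42.03,74.30) → (36.15,85.73) → (37.79,98.56).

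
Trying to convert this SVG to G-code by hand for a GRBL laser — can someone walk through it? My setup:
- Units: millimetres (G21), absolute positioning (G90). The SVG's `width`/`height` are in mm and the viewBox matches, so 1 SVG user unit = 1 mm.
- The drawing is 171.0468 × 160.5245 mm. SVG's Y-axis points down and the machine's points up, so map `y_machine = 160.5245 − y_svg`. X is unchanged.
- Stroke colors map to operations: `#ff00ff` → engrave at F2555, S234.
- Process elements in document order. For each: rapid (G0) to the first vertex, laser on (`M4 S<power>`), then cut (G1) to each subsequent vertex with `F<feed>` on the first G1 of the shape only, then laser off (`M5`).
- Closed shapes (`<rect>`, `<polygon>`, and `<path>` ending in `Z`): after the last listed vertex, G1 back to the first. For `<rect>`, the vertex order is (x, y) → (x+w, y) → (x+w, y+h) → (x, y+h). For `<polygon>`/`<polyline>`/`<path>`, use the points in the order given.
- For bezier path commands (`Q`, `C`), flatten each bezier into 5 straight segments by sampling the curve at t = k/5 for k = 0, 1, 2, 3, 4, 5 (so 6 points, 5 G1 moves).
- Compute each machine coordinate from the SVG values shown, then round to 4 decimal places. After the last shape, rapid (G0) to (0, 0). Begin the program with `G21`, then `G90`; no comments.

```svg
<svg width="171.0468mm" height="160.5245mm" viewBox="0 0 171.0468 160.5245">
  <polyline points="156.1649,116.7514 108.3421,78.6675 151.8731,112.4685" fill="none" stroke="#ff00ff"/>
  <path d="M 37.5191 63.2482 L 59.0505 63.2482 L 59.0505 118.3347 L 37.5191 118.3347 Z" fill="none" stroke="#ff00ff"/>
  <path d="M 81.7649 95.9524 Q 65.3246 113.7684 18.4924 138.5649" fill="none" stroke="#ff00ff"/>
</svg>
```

G21
G90
G0 X156.1649 Y43.7731
M4 S234
G1 X108.3421 Y81.8570 F2555
G1 X151.8731 Y48.0560
M5
G0 X37.5191 Y97.2763
M4 S234
G1 X59.0505 Y97.2763 F2555
G1 X59.0505 Y42.1898
G1 X37.5191 Y42.1898
G1 X37.5191 Y97.2763
M5
G0 X81.7649 Y64.5721
M4 S234
G1 X73.9731 Y57.1665 F2555
G1 X63.7500 Y49.2024
G1 X51.0955 Y40.6799
G1 X36.0096 Y31.5990
G1 X18.4924 Y21.9596
M5
G0 X0.0000 Y0.0000

Since the viewBox matches the mm dimensions, user units are millimetres directly. The only transform is the Y-flip y_m = 160.5245 − y_svg.

Shape 1 is a open polyline drawn with `<polyline>`. Its stroke #ff00ff means engrave at S234, F2555. After flipping Y the toolpath is (156.1649,43.7731) → (108.3421,81.8570) → (151.8731,48.0560).

Shape 2 is a rectangle drawn with `<path>`. Its stroke #ff00ff means engrave at S234, F2555. After flipping Y the toolpath is (37.5191,97.2763) → (59.0505,97.2763) → (59.0505,42.1898) → (37.5191,42.1898) → (37.5191,97.2763), returning to the start.

Shape 3 is a quadratic bezier drawn with `<path>`. Its stroke #ff00ff means engrave at S234, F2555. After flipping Y the toolpath is (81.7649,64.5721) → (73.9731,57.1665) → (63.7500,49.2024) → (51.0955,40.6799) → (36.0096,31.5990) → (18.4924,21.9596).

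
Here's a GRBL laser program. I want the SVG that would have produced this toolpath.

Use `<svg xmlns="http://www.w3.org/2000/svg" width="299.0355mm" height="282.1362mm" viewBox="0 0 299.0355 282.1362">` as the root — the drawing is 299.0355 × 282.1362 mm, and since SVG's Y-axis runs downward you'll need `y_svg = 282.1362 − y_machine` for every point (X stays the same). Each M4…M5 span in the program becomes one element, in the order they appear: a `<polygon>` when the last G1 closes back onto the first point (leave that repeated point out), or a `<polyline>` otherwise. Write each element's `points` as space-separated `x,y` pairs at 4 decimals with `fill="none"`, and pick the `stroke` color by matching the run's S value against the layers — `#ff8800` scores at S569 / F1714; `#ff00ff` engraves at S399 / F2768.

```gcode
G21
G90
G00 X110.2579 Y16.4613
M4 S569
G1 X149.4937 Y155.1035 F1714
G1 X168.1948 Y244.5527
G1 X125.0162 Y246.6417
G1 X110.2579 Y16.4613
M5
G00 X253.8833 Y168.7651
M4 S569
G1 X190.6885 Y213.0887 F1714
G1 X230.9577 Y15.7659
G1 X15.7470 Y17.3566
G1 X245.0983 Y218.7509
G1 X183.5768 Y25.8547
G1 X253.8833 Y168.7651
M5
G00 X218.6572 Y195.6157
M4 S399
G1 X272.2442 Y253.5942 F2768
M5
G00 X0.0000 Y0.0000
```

Each laser-on run becomes one SVG element. Flip Y back into SVG space with y_svg = 282.1362 − y_machine.

Run 1: S569 ⇒ score layer `#ff8800`. The run returns to its start, so emit a `<polygon>` with points (Y-flipped): 110.2579,265.6749 149.4937,127.0327 168.1948,37.5835 125.0162,35.4945.

Run 2: S569 ⇒ score layer `#ff8800`. The run returns to its start, so emit a `<polygon>` with points (Y-flipped): 253.8833,113.3711 190.6885,69.0475 230.9577,266.3703 15.7470,264.7796 245.0983,63.3853 183.5768,256.2815.

Run 3: the run's S399 means `#ff00ff` (engrave). The run is open, so emit a `<polyline>` with points (Y-flipped): 218.6572,86.5205 272.2442,28.5420.

<svg xmlns="http://www.w3.org/2000/svg" width="299.0355mm" height="282.1362mm" viewBox="0 0 299.0355 282.1362">
  <polygon points="110.2579,265.6749 149.4937,127.0327 168.1948,37.5835 125.0162,35.4945" fill="none" stroke="#ff8800"/>
  <polygon points="253.8833,113.3711 190.6885,69.0475 230.9577,266.3703 15.7470,264.7796 245.0983,63.3853 183.5768,256.2815" fill="none" stroke="#ff8800"/>
  <polyline points="218.6572,86.5205 272.2442,28.5420" fill="none" stroke="#ff00ff"/>
</svg>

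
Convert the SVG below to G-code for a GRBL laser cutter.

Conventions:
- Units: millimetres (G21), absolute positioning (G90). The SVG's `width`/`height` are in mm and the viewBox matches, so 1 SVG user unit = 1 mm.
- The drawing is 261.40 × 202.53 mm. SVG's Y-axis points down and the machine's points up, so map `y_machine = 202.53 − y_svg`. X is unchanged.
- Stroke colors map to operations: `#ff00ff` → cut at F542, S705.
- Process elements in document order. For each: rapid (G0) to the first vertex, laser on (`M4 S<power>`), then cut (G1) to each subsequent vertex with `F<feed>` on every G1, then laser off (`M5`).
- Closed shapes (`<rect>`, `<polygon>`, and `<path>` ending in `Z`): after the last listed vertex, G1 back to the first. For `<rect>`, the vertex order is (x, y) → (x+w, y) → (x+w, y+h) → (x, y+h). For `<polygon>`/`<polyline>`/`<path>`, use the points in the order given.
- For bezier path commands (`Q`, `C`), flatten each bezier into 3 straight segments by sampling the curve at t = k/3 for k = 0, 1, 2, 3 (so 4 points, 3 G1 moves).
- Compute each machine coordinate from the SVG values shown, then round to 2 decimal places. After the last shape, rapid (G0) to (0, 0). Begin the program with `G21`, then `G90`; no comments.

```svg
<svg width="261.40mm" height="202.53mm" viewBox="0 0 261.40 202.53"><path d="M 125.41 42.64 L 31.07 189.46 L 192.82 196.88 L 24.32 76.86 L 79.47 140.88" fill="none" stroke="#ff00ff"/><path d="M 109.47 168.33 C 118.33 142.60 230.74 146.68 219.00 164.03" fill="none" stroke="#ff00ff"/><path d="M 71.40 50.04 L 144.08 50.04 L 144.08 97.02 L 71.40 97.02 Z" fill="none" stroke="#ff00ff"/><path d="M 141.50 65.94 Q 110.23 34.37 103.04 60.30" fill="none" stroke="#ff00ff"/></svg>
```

Since the viewBox matches the mm dimensions, user units are millimetres directly. The only transform is the Y-flip y_m = 202.53 − y_svg.

Shape 1 is a open polyline drawn with `<path>`. Its stroke #ff00ff means cut at S705, F542. After flipping Y the toolpath is (125.41,159.89) → (31.07,13.07) → (192.82,5.65) → (24.32,125.67) → (79.47,61.65).

Shape 2 is a cubic bezier drawn with `<path>`. Its stroke #ff00ff means cut at S705, F542. After flipping Y the toolpath is (109.47,34.20) → (144.41,50.61) → (197.79,50.81) → (219.00,38.50).

Shape 3 is a rectangle drawn with `<path>`. Its stroke #ff00ff means cut at S705, F542. After flipping Y the toolpath is (71.40,152.49) → (144.08,152.49) → (144.08,105.51) → (71.40,105.51) → (71.40,152.49), returning to the start.

Shape 4 is a quadratic bezier drawn with `<path>`. Its stroke #ff00ff means cut at S705, F542. After flipping Y the toolpath is (141.50,136.59) → (123.33,151.25) → (110.51,153.13) → (103.04,142.23).

G21
G90
G0 X125.41 Y159.89
M4 S705
G1 X31.07 Y13.07 F542
G1 X192.82 Y5.65 F542
G1 X24.32 Y125.67 F542
G1 X79.47 Y61.65 F542
M5
G0 X109.47 Y34.20
M4 S705
G1 X144.41 Y50.61 F542
G1 X197.79 Y50.81 F542
G1 X219.00 Y38.50 F542
M5
G0 X71.40 Y152.49
M4 S705
G1 X144.08 Y152.49 F542
G1 X144.08 Y105.51 F542
G1 X71.40 Y105.51 F542
G1 X71.40 Y152.49 F542
M5
G0 X141.50 Y136.59
M4 S705
G1 X123.33 Y151.25 F542
G1 X110.51 Y153.13 F542
G1 X103.04 Y142.23 F542
M5
G0 X0.00 Y0.00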